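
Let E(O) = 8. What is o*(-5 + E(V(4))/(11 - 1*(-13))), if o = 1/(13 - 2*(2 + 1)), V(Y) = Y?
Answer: -2/3 ≈ -0.66667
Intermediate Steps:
o = 1/7 (o = 1/(13 - 2*3) = 1/(13 - 6) = 1/7 ≈ 0.14286)
o*(-5 + E(V(4))/(11 - 1*(-13))) = (-5 + 8/(11 - 1*(-13)))/7 = (-5 + 8/(11 + 13))/7 = (-5 + 8/24)/7 = (-5 + 8*(1/24))/7 = (-5 + 1/3)/7 = (1/7)*(-14/3) = -2/3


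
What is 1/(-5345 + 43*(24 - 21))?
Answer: -1/5216 ≈ -0.00019172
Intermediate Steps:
1/(-5345 + 43*(24 - 21)) = 1/(-5345 + 43*3) = 1/(-5345 + 129) = 1/(-5216) = -1/5216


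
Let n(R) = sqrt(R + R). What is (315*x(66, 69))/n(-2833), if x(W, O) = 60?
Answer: -9450*I*sqrt(5666)/2833 ≈ -251.09*I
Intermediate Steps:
n(R) = sqrt(2)*sqrt(R) (n(R) = sqrt(2*R) = sqrt(2)*sqrt(R))
(315*x(66, 69))/n(-2833) = (315*60)/((sqrt(2)*sqrt(-2833))) = 18900/((sqrt(2)*(I*sqrt(2833)))) = 18900/((I*sqrt(5666))) = 18900*(-I*sqrt(5666)/5666) = -9450*I*sqrt(5666)/2833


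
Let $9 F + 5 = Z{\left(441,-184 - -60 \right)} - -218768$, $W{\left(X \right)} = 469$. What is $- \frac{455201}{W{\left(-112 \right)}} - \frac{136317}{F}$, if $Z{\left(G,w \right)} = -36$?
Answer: $- \frac{3708894192}{3799369} \approx -976.19$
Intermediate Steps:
$F = 24303$ ($F = - \frac{5}{9} + \frac{-36 - -218768}{9} = - \frac{5}{9} + \frac{-36 + 218768}{9} = - \frac{5}{9} + \frac{1}{9} \cdot 218732 = - \frac{5}{9} + \frac{218732}{9} = 24303$)
$- \frac{455201}{W{\left(-112 \right)}} - \frac{136317}{F} = - \frac{455201}{469} - \frac{136317}{24303} = \left(-455201\right) \frac{1}{469} - \frac{45439}{8101} = - \frac{455201}{469} - \frac{45439}{8101} = - \frac{3708894192}{3799369}$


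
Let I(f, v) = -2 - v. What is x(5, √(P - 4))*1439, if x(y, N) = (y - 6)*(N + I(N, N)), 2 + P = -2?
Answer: 2878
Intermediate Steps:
P = -4 (P = -2 - 2 = -4)
x(y, N) = 12 - 2*y (x(y, N) = (y - 6)*(N + (-2 - N)) = (-6 + y)*(-2) = 12 - 2*y)
x(5, √(P - 4))*1439 = (12 - 2*5)*1439 = (12 - 10)*1439 = 2*1439 = 2878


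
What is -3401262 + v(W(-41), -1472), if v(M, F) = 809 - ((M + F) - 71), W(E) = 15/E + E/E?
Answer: -139355336/41 ≈ -3.3989e+6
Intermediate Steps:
W(E) = 1 + 15/E (W(E) = 15/E + 1 = 1 + 15/E)
v(M, F) = 880 - F - M (v(M, F) = 809 - ((F + M) - 71) = 809 - (-71 + F + M) = 809 + (71 - F - M) = 880 - F - M)
-3401262 + v(W(-41), -1472) = -3401262 + (880 - 1*(-1472) - (15 - 41)/(-41)) = -3401262 + (880 + 1472 - (-1)*(-26)/41) = -3401262 + (880 + 1472 - 1*26/41) = -3401262 + (880 + 1472 - 26/41) = -3401262 + 96406/41 = -139355336/41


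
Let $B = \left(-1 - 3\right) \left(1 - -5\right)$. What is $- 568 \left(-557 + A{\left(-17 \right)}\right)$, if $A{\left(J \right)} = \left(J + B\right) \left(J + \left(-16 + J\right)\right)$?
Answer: $-848024$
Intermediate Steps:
$B = -24$ ($B = - 4 \left(1 + 5\right) = \left(-4\right) 6 = -24$)
$A{\left(J \right)} = \left(-24 + J\right) \left(-16 + 2 J\right)$ ($A{\left(J \right)} = \left(J - 24\right) \left(J + \left(-16 + J\right)\right) = \left(-24 + J\right) \left(-16 + 2 J\right)$)
$- 568 \left(-557 + A{\left(-17 \right)}\right) = - 568 \left(-557 + \left(384 - -1088 + 2 \left(-17\right)^{2}\right)\right) = - 568 \left(-557 + \left(384 + 1088 + 2 \cdot 289\right)\right) = - 568 \left(-557 + \left(384 + 1088 + 578\right)\right) = - 568 \left(-557 + 2050\right) = \left(-568\right) 1493 = -848024$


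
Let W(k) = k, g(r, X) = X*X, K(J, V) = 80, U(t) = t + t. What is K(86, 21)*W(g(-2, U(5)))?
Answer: 8000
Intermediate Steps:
U(t) = 2*t
g(r, X) = X**2
K(86, 21)*W(g(-2, U(5))) = 80*(2*5)**2 = 80*10**2 = 80*100 = 8000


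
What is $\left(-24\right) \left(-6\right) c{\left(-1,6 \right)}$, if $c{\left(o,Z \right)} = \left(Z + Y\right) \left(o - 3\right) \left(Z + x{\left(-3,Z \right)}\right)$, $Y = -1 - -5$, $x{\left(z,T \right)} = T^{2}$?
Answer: $-241920$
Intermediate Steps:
$Y = 4$ ($Y = -1 + 5 = 4$)
$c{\left(o,Z \right)} = \left(-3 + o\right) \left(4 + Z\right) \left(Z + Z^{2}\right)$ ($c{\left(o,Z \right)} = \left(Z + 4\right) \left(o - 3\right) \left(Z + Z^{2}\right) = \left(4 + Z\right) \left(-3 + o\right) \left(Z + Z^{2}\right) = \left(-3 + o\right) \left(4 + Z\right) \left(Z + Z^{2}\right)$)
$\left(-24\right) \left(-6\right) c{\left(-1,6 \right)} = \left(-24\right) \left(-6\right) 6 \left(-12 - 90 - 3 \cdot 6^{2} + 4 \left(-1\right) - 6^{2} + 5 \cdot 6 \left(-1\right)\right) = 144 \cdot 6 \left(-12 - 90 - 108 - 4 - 36 - 30\right) = 144 \cdot 6 \left(-280\right) = 144 \left(-1680\right) = -241920$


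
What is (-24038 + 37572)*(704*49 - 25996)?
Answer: 115039000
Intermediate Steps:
(-24038 + 37572)*(704*49 - 25996) = 13534*(34496 - 25996) = 13534*8500 = 115039000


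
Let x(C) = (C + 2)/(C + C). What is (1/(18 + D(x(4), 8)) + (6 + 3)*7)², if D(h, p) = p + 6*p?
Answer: 21743569/5476 ≈ 3970.7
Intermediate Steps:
x(C) = (2 + C)/(2*C) (x(C) = (2 + C)/((2*C)) = (2 + C)*(1/(2*C)) = (2 + C)/(2*C))
D(h, p) = 7*p
(1/(18 + D(x(4), 8)) + (6 + 3)*7)² = (1/(18 + 7*8) + (6 + 3)*7)² = (1/(18 + 56) + 9*7)² = (1/74 + 63)² = (4663/74)² = 21743569/5476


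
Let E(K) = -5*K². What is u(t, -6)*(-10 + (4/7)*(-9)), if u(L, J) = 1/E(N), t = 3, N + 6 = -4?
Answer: 53/1750 ≈ 0.030286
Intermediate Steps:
N = -10 (N = -6 - 4 = -10)
u(L, J) = -1/500 (u(L, J) = 1/(-5*(-10)²) = 1/(-5*100) = 1/(-500) = -1/500)
u(t, -6)*(-10 + (4/7)*(-9)) = -(-10 + (4/7)*(-9))/500 = -(-10 - 36/7)/500 = -1/500*(-106/7) = 53/1750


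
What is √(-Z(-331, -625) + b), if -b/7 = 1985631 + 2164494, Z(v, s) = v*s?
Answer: 5*I*√1170310 ≈ 5409.0*I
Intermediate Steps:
Z(v, s) = s*v
b = -29050875 (b = -7*(1985631 + 2164494) = -7*4150125 = -29050875)
√(-Z(-331, -625) + b) = √(-(-625)*(-331) - 29050875) = √(-1*206875 - 29050875) = √(-206875 - 29050875) = √(-29257750) = 5*I*√1170310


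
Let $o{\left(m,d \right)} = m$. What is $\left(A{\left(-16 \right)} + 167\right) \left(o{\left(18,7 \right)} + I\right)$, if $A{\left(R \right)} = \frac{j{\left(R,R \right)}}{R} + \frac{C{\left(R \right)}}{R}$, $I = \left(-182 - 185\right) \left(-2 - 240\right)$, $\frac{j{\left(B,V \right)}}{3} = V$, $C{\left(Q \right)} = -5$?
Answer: $15129200$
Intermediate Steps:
$j{\left(B,V \right)} = 3 V$
$I = 88814$ ($I = \left(-367\right) \left(-242\right) = 88814$)
$A{\left(R \right)} = 3 - \frac{5}{R}$ ($A{\left(R \right)} = \frac{3 R}{R} - \frac{5}{R} = 3 - \frac{5}{R}$)
$\left(A{\left(-16 \right)} + 167\right) \left(o{\left(18,7 \right)} + I\right) = \left(\left(3 - \frac{5}{-16}\right) + 167\right) \left(18 + 88814\right) = \left(\left(3 - - \frac{5}{16}\right) + 167\right) 88832 = \left(\left(3 + \frac{5}{16}\right) + 167\right) 88832 = \left(\frac{53}{16} + 167\right) 88832 = \frac{2725}{16} \cdot 88832 = 15129200$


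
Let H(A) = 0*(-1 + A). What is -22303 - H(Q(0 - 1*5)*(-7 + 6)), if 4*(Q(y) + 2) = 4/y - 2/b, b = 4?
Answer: -22303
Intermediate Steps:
Q(y) = -17/8 + 1/y (Q(y) = -2 + (4/y - 2/4)/4 = -2 + (4/y - 2*¼)/4 = -2 + (4/y - ½)/4 = -2 + (-½ + 4/y)/4 = -2 + (-⅛ + 1/y) = -17/8 + 1/y)
H(A) = 0
-22303 - H(Q(0 - 1*5)*(-7 + 6)) = -22303 - 1*0 = -22303 + 0 = -22303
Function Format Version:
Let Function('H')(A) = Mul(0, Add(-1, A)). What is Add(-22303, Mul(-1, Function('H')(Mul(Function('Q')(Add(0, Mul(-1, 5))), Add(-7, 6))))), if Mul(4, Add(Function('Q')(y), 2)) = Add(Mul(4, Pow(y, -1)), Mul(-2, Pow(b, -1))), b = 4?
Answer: -22303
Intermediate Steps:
Function('Q')(y) = Add(Rational(-17, 8), Pow(y, -1)) (Function('Q')(y) = Add(-2, Mul(Rational(1, 4), Add(Mul(4, Pow(y, -1)), Mul(-2, Pow(4, -1))))) = Add(-2, Mul(Rational(1, 4), Add(Mul(4, Pow(y, -1)), Mul(-2, Rational(1, 4))))) = Add(-2, Mul(Rational(1, 4), Add(Mul(4, Pow(y, -1)), Rational(-1, 2)))) = Add(-2, Mul(Rational(1, 4), Add(Rational(-1, 2), Mul(4, Pow(y, -1))))) = Add(-2, Add(Rational(-1, 8), Pow(y, -1))) = Add(Rational(-17, 8), Pow(y, -1)))
Function('H')(A) = 0
Add(-22303, Mul(-1, Function('H')(Mul(Function('Q')(Add(0, Mul(-1, 5))), Add(-7, 6))))) = Add(-22303, Mul(-1, 0)) = Add(-22303, 0) = -22303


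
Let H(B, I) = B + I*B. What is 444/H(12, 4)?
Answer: 37/5 ≈ 7.4000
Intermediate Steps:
H(B, I) = B + B*I
444/H(12, 4) = 444/((12*(1 + 4))) = 444/((12*5)) = 444/60 = 444*(1/60) = 37/5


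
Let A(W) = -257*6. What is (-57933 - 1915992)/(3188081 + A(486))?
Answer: -1973925/3186539 ≈ -0.61946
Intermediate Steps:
A(W) = -1542
(-57933 - 1915992)/(3188081 + A(486)) = (-57933 - 1915992)/(3188081 - 1542) = -1973925/3186539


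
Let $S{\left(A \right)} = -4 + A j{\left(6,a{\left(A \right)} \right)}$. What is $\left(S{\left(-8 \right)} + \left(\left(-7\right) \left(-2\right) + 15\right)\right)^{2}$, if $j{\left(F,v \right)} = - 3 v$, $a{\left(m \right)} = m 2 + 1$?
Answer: $112225$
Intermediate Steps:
$a{\left(m \right)} = 1 + 2 m$ ($a{\left(m \right)} = 2 m + 1 = 1 + 2 m$)
$S{\left(A \right)} = -4 + A \left(-3 - 6 A\right)$ ($S{\left(A \right)} = -4 + A \left(- 3 \left(1 + 2 A\right)\right) = -4 + A \left(-3 - 6 A\right)$)
$\left(S{\left(-8 \right)} + \left(\left(-7\right) \left(-2\right) + 15\right)\right)^{2} = \left(\left(-4 - - 24 \left(1 + 2 \left(-8\right)\right)\right) + \left(\left(-7\right) \left(-2\right) + 15\right)\right)^{2} = \left(\left(-4 - - 24 \left(1 - 16\right)\right) + \left(14 + 15\right)\right)^{2} = \left(\left(-4 - \left(-24\right) \left(-15\right)\right) + 29\right)^{2} = \left(\left(-4 - 360\right) + 29\right)^{2} = \left(-364 + 29\right)^{2} = \left(-335\right)^{2} = 112225$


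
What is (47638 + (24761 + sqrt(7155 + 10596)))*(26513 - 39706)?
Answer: -955160007 - 13193*sqrt(17751) ≈ -9.5692e+8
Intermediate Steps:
(47638 + (24761 + sqrt(7155 + 10596)))*(26513 - 39706) = (47638 + (24761 + sqrt(17751)))*(-13193) = (72399 + sqrt(17751))*(-13193) = -955160007 - 13193*sqrt(17751)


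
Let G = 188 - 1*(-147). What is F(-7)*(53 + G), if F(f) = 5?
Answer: 1940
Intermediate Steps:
G = 335 (G = 188 + 147 = 335)
F(-7)*(53 + G) = 5*(53 + 335) = 5*388 = 1940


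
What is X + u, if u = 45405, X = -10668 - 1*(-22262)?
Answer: 56999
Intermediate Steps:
X = 11594 (X = -10668 + 22262 = 11594)
X + u = 11594 + 45405 = 56999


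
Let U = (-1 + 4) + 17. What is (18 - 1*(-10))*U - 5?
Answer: 555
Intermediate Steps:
U = 20 (U = 3 + 17 = 20)
(18 - 1*(-10))*U - 5 = (18 - 1*(-10))*20 - 5 = (18 + 10)*20 - 5 = 28*20 - 5 = 560 - 5 = 555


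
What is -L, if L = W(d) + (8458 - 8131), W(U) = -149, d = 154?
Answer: -178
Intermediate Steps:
L = 178 (L = -149 + (8458 - 8131) = -149 + 327 = 178)
-L = -1*178 = -178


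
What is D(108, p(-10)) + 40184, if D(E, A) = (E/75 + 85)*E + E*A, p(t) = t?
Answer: 1210988/25 ≈ 48440.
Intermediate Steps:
D(E, A) = A*E + E*(85 + E/75) (D(E, A) = (E/75 + 85)*E + A*E = (85 + E/75)*E + A*E = E*(85 + E/75) + A*E = A*E + E*(85 + E/75))
D(108, p(-10)) + 40184 = (1/75)*108*(6375 + 108 + 75*(-10)) + 40184 = (1/75)*108*(6375 + 108 - 750) + 40184 = (1/75)*108*5733 + 40184 = 206388/25 + 40184 = 1210988/25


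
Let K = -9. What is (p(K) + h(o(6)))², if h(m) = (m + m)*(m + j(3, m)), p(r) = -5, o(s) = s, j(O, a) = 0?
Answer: 4489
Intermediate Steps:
h(m) = 2*m² (h(m) = (m + m)*(m + 0) = (2*m)*m = 2*m²)
(p(K) + h(o(6)))² = (-5 + 2*6²)² = (-5 + 2*36)² = (-5 + 72)² = 67² = 4489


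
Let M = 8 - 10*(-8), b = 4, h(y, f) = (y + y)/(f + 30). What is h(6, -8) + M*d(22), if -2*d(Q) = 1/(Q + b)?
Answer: -164/143 ≈ -1.1469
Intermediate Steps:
h(y, f) = 2*y/(30 + f) (h(y, f) = (2*y)/(30 + f) = 2*y/(30 + f))
d(Q) = -1/(2*(4 + Q)) (d(Q) = -1/(2*(Q + 4)) = -1/(2*(4 + Q)))
M = 88 (M = 8 + 80 = 88)
h(6, -8) + M*d(22) = 2*6/(30 - 8) + 88*(-1/(8 + 2*22)) = 2*6/22 + 88*(-1/(8 + 44)) = 2*6*(1/22) + 88*(-1/52) = 6/11 + 88*(-1*1/52) = 6/11 + 88*(-1/52) = 6/11 - 22/13 = -164/143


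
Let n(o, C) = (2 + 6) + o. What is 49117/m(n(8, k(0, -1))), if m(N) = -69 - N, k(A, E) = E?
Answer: -49117/85 ≈ -577.85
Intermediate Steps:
n(o, C) = 8 + o
m(N) = -69 - N
49117/m(n(8, k(0, -1))) = 49117/(-69 - (8 + 8)) = 49117/(-69 - 1*16) = 49117/(-69 - 16) = 49117/(-85) = 49117*(-1/85) = -49117/85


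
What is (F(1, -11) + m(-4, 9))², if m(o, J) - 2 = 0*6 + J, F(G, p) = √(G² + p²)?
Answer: (11 + √122)² ≈ 486.00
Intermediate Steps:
m(o, J) = 2 + J (m(o, J) = 2 + (0*6 + J) = 2 + (0 + J) = 2 + J)
(F(1, -11) + m(-4, 9))² = (√(1² + (-11)²) + (2 + 9))² = (√(1 + 121) + 11)² = (√122 + 11)² = (11 + √122)²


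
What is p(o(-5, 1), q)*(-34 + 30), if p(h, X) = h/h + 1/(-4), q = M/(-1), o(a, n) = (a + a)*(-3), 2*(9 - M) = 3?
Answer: -3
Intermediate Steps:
M = 15/2 (M = 9 - ½*3 = 9 - 3/2 = 15/2 ≈ 7.5000)
o(a, n) = -6*a (o(a, n) = (2*a)*(-3) = -6*a)
q = -15/2 (q = (15/2)/(-1) = (15/2)*(-1) = -15/2 ≈ -7.5000)
p(h, X) = ¾ (p(h, X) = 1 + 1*(-¼) = 1 - ¼ = ¾)
p(o(-5, 1), q)*(-34 + 30) = 3*(-34 + 30)/4 = (¾)*(-4) = -3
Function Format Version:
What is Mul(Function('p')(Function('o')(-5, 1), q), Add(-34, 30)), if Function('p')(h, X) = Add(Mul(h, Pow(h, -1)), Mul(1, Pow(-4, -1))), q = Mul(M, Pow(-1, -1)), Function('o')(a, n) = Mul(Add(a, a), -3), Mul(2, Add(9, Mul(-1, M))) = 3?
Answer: -3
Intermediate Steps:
M = Rational(15, 2) (M = Add(9, Mul(Rational(-1, 2), 3)) = Add(9, Rational(-3, 2)) = Rational(15, 2) ≈ 7.5000)
Function('o')(a, n) = Mul(-6, a) (Function('o')(a, n) = Mul(Mul(2, a), -3) = Mul(-6, a))
q = Rational(-15, 2) (q = Mul(Rational(15, 2), Pow(-1, -1)) = Mul(Rational(15, 2), -1) = Rational(-15, 2) ≈ -7.5000)
Function('p')(h, X) = Rational(3, 4) (Function('p')(h, X) = Add(1, Mul(1, Rational(-1, 4))) = Add(1, Rational(-1, 4)) = Rational(3, 4))
Mul(Function('p')(Function('o')(-5, 1), q), Add(-34, 30)) = Mul(Rational(3, 4), Add(-34, 30)) = Mul(Rational(3, 4), -4) = -3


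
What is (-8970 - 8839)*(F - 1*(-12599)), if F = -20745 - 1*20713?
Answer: 513949931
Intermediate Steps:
F = -41458 (F = -20745 - 20713 = -41458)
(-8970 - 8839)*(F - 1*(-12599)) = (-8970 - 8839)*(-41458 - 1*(-12599)) = -17809*(-41458 + 12599) = -17809*(-28859) = 513949931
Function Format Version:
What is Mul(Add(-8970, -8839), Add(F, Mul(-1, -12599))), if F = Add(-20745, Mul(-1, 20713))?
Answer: 513949931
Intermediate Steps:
F = -41458 (F = Add(-20745, -20713) = -41458)
Mul(Add(-8970, -8839), Add(F, Mul(-1, -12599))) = Mul(Add(-8970, -8839), Add(-41458, Mul(-1, -12599))) = Mul(-17809, Add(-41458, 12599)) = Mul(-17809, -28859) = 513949931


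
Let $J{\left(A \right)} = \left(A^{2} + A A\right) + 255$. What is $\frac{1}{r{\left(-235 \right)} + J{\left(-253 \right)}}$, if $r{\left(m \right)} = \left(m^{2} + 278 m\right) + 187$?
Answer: $\frac{1}{118355} \approx 8.4492 \cdot 10^{-6}$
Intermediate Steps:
$J{\left(A \right)} = 255 + 2 A^{2}$ ($J{\left(A \right)} = \left(A^{2} + A^{2}\right) + 255 = 2 A^{2} + 255 = 255 + 2 A^{2}$)
$r{\left(m \right)} = 187 + m^{2} + 278 m$
$\frac{1}{r{\left(-235 \right)} + J{\left(-253 \right)}} = \frac{1}{\left(187 + \left(-235\right)^{2} + 278 \left(-235\right)\right) + \left(255 + 2 \left(-253\right)^{2}\right)} = \frac{1}{\left(187 + 55225 - 65330\right) + \left(255 + 2 \cdot 64009\right)} = \frac{1}{-9918 + \left(255 + 128018\right)} = \frac{1}{-9918 + 128273} = \frac{1}{118355}$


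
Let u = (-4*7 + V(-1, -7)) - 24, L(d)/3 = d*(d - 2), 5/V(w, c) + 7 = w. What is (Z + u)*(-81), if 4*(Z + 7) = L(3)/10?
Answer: 24057/5 ≈ 4811.4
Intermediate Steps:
V(w, c) = 5/(-7 + w)
L(d) = 3*d*(-2 + d) (L(d) = 3*(d*(d - 2)) = 3*(d*(-2 + d)) = 3*d*(-2 + d))
u = -421/8 (u = (-4*7 + 5/(-7 - 1)) - 24 = (-28 + 5/(-8)) - 24 = (-28 + 5*(-⅛)) - 24 = (-28 - 5/8) - 24 = -229/8 - 24 = -421/8 ≈ -52.625)
Z = -271/40 (Z = -7 + ((3*3*(-2 + 3))/10)/4 = -7 + ((3*3*1)*(⅒))/4 = -7 + (9*(⅒))/4 = -7 + (¼)*(9/10) = -7 + 9/40 = -271/40 ≈ -6.7750)
(Z + u)*(-81) = (-271/40 - 421/8)*(-81) = -297/5*(-81) = 24057/5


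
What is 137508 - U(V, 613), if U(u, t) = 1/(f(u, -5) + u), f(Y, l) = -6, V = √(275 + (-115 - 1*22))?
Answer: 2337635/17 - √138/102 ≈ 1.3751e+5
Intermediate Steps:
V = √138 (V = √(275 + (-115 - 22)) = √(275 - 137) = √138 ≈ 11.747)
U(u, t) = 1/(-6 + u)
137508 - U(V, 613) = 137508 - 1/(-6 + √138)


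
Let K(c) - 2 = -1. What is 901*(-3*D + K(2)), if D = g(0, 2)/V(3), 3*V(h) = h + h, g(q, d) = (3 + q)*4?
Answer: -15317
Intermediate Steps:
g(q, d) = 12 + 4*q
V(h) = 2*h/3 (V(h) = (h + h)/3 = (2*h)/3 = 2*h/3)
K(c) = 1 (K(c) = 2 - 1 = 1)
D = 6 (D = (12 + 4*0)/(((⅔)*3)) = (12 + 0)/2 = 12*(½) = 6)
901*(-3*D + K(2)) = 901*(-3*6 + 1) = 901*(-18 + 1) = 901*(-17) = -15317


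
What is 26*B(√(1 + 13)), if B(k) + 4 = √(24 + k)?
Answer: -104 + 26*√(24 + √14) ≈ 32.943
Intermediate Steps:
B(k) = -4 + √(24 + k)
26*B(√(1 + 13)) = 26*(-4 + √(24 + √(1 + 13))) = 26*(-4 + √(24 + √14)) = -104 + 26*√(24 + √14)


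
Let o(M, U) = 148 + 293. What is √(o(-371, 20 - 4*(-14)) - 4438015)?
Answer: I*√4437574 ≈ 2106.6*I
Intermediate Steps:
o(M, U) = 441
√(o(-371, 20 - 4*(-14)) - 4438015) = √(441 - 4438015) = √(-4437574) = I*√4437574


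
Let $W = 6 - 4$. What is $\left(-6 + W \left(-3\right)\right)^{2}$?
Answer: $144$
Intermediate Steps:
$W = 2$
$\left(-6 + W \left(-3\right)\right)^{2} = \left(-6 + 2 \left(-3\right)\right)^{2} = \left(-6 - 6\right)^{2} = \left(-12\right)^{2} = 144$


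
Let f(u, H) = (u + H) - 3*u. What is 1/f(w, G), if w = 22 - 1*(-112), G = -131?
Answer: -1/399 ≈ -0.0025063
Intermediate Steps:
w = 134 (w = 22 + 112 = 134)
f(u, H) = H - 2*u (f(u, H) = (H + u) - 3*u = H - 2*u)
1/f(w, G) = 1/(-131 - 2*134) = 1/(-131 - 268) = 1/(-399) = -1/399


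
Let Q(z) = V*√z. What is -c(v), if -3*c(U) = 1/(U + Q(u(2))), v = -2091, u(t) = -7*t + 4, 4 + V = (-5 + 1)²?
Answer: -697/4373721 - 4*I*√10/4373721 ≈ -0.00015936 - 2.8921e-6*I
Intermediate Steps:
V = 12 (V = -4 + (-5 + 1)² = -4 + (-4)² = -4 + 16 = 12)
u(t) = 4 - 7*t
Q(z) = 12*√z
c(U) = -1/(3*(U + 12*I*√10)) (c(U) = -1/(3*(U + 12*√(4 - 7*2))) = -1/(3*(U + 12*√(4 - 14))) = -1/(3*(U + 12*√(-10))) = -1/(3*(U + 12*(I*√10))) = -1/(3*(U + 12*I*√10)))
-c(v) = -(-1)/(3*(-2091) + 36*I*√10) = -(-1)/(-6273 + 36*I*√10) = 1/(-6273 + 36*I*√10)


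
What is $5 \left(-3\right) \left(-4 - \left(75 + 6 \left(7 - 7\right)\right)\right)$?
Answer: $1185$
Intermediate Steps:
$5 \left(-3\right) \left(-4 - \left(75 + 6 \left(7 - 7\right)\right)\right) = - 15 \left(-4 - 75\right) = \left(-15\right) \left(-79\right) = 1185$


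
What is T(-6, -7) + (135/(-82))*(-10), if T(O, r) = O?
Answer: 429/41 ≈ 10.463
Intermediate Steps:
T(-6, -7) + (135/(-82))*(-10) = -6 + (135/(-82))*(-10) = -6 + (135*(-1/82))*(-10) = -6 - 135/82*(-10) = -6 + 675/41 = 429/41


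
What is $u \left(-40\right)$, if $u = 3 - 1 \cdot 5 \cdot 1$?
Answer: $80$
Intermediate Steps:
$u = -2$ ($u = 3 - 5 \cdot 1 = 3 - 5 = -2$)
$u \left(-40\right) = \left(-2\right) \left(-40\right) = 80$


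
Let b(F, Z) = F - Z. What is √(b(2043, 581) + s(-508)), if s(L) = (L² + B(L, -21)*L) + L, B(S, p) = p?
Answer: √269686 ≈ 519.31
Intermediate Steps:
s(L) = L² - 20*L (s(L) = (L² - 21*L) + L = L² - 20*L)
√(b(2043, 581) + s(-508)) = √((2043 - 1*581) - 508*(-20 - 508)) = √((2043 - 581) - 508*(-528)) = √(1462 + 268224) = √269686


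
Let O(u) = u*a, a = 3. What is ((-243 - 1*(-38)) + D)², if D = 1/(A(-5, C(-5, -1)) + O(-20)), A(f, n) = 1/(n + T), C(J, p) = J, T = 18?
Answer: 25506645264/606841 ≈ 42032.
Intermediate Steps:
A(f, n) = 1/(18 + n) (A(f, n) = 1/(n + 18) = 1/(18 + n))
O(u) = 3*u (O(u) = u*3 = 3*u)
D = -13/779 (D = 1/(1/(18 - 5) + 3*(-20)) = 1/(1/13 - 60) = 1/(-779/13) = -13/779 ≈ -0.016688)
((-243 - 1*(-38)) + D)² = ((-243 - 1*(-38)) - 13/779)² = ((-243 + 38) - 13/779)² = (-205 - 13/779)² = (-159708/779)² = 25506645264/606841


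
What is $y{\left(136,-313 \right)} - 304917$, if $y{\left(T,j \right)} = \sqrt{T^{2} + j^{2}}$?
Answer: $-304917 + \sqrt{116465} \approx -3.0458 \cdot 10^{5}$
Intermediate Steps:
$y{\left(136,-313 \right)} - 304917 = \sqrt{136^{2} + \left(-313\right)^{2}} - 304917 = \sqrt{18496 + 97969} - 304917 = \sqrt{116465} - 304917 = -304917 + \sqrt{116465}$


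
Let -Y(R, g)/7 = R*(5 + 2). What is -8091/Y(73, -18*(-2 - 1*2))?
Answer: 8091/3577 ≈ 2.2620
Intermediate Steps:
Y(R, g) = -49*R (Y(R, g) = -7*R*(5 + 2) = -7*R*7 = -49*R)
-8091/Y(73, -18*(-2 - 1*2)) = -8091/((-49*73)) = -8091/(-3577) = -8091*(-1/3577) = 8091/3577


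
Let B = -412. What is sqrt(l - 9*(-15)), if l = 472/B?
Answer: sqrt(1420061)/103 ≈ 11.570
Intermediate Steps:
l = -118/103 (l = 472/(-412) = 472*(-1/412) = -118/103 ≈ -1.1456)
sqrt(l - 9*(-15)) = sqrt(-118/103 - 9*(-15)) = sqrt(-118/103 + 135) = sqrt(13787/103) = sqrt(1420061)/103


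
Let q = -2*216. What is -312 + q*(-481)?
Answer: 207480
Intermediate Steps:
q = -432
-312 + q*(-481) = -312 - 432*(-481) = -312 + 207792 = 207480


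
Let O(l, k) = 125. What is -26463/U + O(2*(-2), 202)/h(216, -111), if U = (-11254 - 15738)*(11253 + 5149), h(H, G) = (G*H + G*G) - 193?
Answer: -6878351797/655672443104 ≈ -0.010491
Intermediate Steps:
h(H, G) = -193 + G**2 + G*H (h(H, G) = (G*H + G**2) - 193 = (G**2 + G*H) - 193 = -193 + G**2 + G*H)
U = -442722784 (U = -26992*16402 = -442722784)
-26463/U + O(2*(-2), 202)/h(216, -111) = -26463/(-442722784) + 125/(-193 + (-111)**2 - 111*216) = -26463*(-1/442722784) + 125/(-193 + 12321 - 23976) = 26463/442722784 + 125/(-11848) = 26463/442722784 + 125*(-1/11848) = 26463/442722784 - 125/11848 = -6878351797/655672443104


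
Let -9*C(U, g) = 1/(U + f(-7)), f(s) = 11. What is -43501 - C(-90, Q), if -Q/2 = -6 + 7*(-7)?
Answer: -30929212/711 ≈ -43501.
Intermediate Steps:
Q = 110 (Q = -2*(-6 + 7*(-7)) = -2*(-6 - 49) = -2*(-55) = 110)
C(U, g) = -1/(9*(11 + U)) (C(U, g) = -1/(9*(U + 11)) = -1/(9*(11 + U)))
-43501 - C(-90, Q) = -43501 - (-1)/(99 + 9*(-90)) = -43501 - (-1)/(99 - 810) = -43501 - (-1)/(-711) = -43501 - (-1)*(-1)/711 = -43501 - 1*1/711 = -43501 - 1/711 = -30929212/711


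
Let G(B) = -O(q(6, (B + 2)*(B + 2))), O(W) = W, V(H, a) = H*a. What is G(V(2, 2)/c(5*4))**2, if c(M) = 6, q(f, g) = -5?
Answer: 25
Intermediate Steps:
G(B) = 5 (G(B) = -1*(-5) = 5)
G(V(2, 2)/c(5*4))**2 = 5**2 = 25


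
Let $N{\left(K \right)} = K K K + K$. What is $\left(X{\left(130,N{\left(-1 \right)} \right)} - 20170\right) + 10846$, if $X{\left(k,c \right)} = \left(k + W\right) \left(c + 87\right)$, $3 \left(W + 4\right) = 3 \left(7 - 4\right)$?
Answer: $1641$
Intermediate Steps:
$N{\left(K \right)} = K + K^{3}$ ($N{\left(K \right)} = K K^{2} + K = K^{3} + K = K + K^{3}$)
$W = -1$ ($W = -4 + \frac{3 \left(7 - 4\right)}{3} = -4 + \frac{3 \cdot 3}{3} = -4 + \frac{1}{3} \cdot 9 = -4 + 3 = -1$)
$X{\left(k,c \right)} = \left(-1 + k\right) \left(87 + c\right)$ ($X{\left(k,c \right)} = \left(k - 1\right) \left(c + 87\right) = \left(-1 + k\right) \left(87 + c\right)$)
$\left(X{\left(130,N{\left(-1 \right)} \right)} - 20170\right) + 10846 = \left(\left(-87 - \left(-1 + \left(-1\right)^{3}\right) + 87 \cdot 130 + \left(-1 + \left(-1\right)^{3}\right) 130\right) - 20170\right) + 10846 = \left(\left(-87 - \left(-1 - 1\right) + 11310 + \left(-1 - 1\right) 130\right) - 20170\right) + 10846 = \left(\left(-87 - -2 + 11310 - 260\right) - 20170\right) + 10846 = \left(\left(-87 + 2 + 11310 - 260\right) - 20170\right) + 10846 = \left(10965 - 20170\right) + 10846 = -9205 + 10846 = 1641$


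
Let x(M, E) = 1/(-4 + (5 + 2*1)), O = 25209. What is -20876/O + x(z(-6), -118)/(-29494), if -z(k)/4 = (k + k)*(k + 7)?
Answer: -615725147/743514246 ≈ -0.82813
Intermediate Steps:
z(k) = -8*k*(7 + k) (z(k) = -4*(k + k)*(k + 7) = -4*2*k*(7 + k) = -8*k*(7 + k))
x(M, E) = ⅓ (x(M, E) = 1/(-4 + (5 + 2)) = 1/(-4 + 7) = 1/3 = ⅓)
-20876/O + x(z(-6), -118)/(-29494) = -20876/25209 + (⅓)/(-29494) = -20876*1/25209 + (⅓)*(-1/29494) = -20876/25209 - 1/88482 = -615725147/743514246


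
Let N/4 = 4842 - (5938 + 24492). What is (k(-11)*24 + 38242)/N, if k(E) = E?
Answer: -18989/51176 ≈ -0.37105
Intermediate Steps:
N = -102352 (N = 4*(4842 - (5938 + 24492)) = 4*(4842 - 1*30430) = 4*(4842 - 30430) = 4*(-25588) = -102352)
(k(-11)*24 + 38242)/N = (-11*24 + 38242)/(-102352) = (-264 + 38242)*(-1/102352) = 37978*(-1/102352) = -18989/51176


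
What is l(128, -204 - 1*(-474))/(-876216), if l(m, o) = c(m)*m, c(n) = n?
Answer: -2048/109527 ≈ -0.018699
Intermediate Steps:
l(m, o) = m² (l(m, o) = m*m = m²)
l(128, -204 - 1*(-474))/(-876216) = 128²/(-876216) = 16384*(-1/876216) = -2048/109527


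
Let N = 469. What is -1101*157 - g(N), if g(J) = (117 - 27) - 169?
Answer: -172778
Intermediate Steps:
g(J) = -79 (g(J) = 90 - 169 = -79)
-1101*157 - g(N) = -1101*157 - 1*(-79) = -172857 + 79 = -172778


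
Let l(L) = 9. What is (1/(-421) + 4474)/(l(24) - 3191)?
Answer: -1883553/1339622 ≈ -1.4060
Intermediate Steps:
(1/(-421) + 4474)/(l(24) - 3191) = (1/(-421) + 4474)/(9 - 3191) = (-1/421 + 4474)/(-3182) = (1883553/421)*(-1/3182) = -1883553/1339622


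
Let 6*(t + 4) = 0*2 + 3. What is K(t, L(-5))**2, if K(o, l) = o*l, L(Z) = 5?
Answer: 1225/4 ≈ 306.25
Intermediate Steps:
t = -7/2 (t = -4 + (0*2 + 3)/6 = -4 + (0 + 3)/6 = -4 + (1/6)*3 = -4 + 1/2 = -7/2 ≈ -3.5000)
K(o, l) = l*o
K(t, L(-5))**2 = (5*(-7/2))**2 = (-35/2)**2 = 1225/4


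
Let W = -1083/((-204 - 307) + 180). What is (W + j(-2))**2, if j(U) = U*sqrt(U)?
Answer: 296401/109561 - 4332*I*sqrt(2)/331 ≈ 2.7054 - 18.509*I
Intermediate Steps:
W = 1083/331 (W = -1083/(-511 + 180) = -1083/(-331) = -1083*(-1/331) = 1083/331 ≈ 3.2719)
j(U) = U**(3/2)
(W + j(-2))**2 = (1083/331 + (-2)**(3/2))**2 = (1083/331 - 2*I*sqrt(2))**2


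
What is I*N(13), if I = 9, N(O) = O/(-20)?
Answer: -117/20 ≈ -5.8500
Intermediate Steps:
N(O) = -O/20 (N(O) = O*(-1/20) = -O/20)
I*N(13) = 9*(-1/20*13) = 9*(-13/20) = -117/20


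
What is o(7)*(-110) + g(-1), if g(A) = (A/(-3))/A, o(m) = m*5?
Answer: -11551/3 ≈ -3850.3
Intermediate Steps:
o(m) = 5*m
g(A) = -⅓ (g(A) = (A*(-⅓))/A = (-A/3)/A = -⅓)
o(7)*(-110) + g(-1) = (5*7)*(-110) - ⅓ = 35*(-110) - ⅓ = -3850 - ⅓ = -11551/3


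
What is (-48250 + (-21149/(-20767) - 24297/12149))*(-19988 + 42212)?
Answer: -270546970722917952/252298283 ≈ -1.0723e+9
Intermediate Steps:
(-48250 + (-21149/(-20767) - 24297/12149))*(-19988 + 42212) = (-48250 + (-21149*(-1/20767) - 24297*1/12149))*22224 = (-48250 + (21149/20767 - 24297/12149))*22224 = (-48250 - 247636598/252298283)*22224 = -12173639791348/252298283*22224 = -270546970722917952/252298283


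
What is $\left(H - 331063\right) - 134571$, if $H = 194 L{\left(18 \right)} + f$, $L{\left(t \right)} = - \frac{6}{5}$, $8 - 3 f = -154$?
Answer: $- \frac{2329064}{5} \approx -4.6581 \cdot 10^{5}$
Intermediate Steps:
$f = 54$ ($f = \frac{8}{3} - - \frac{154}{3} = \frac{8}{3} + \frac{154}{3} = 54$)
$L{\left(t \right)} = - \frac{6}{5}$ ($L{\left(t \right)} = \left(-6\right) \frac{1}{5} = - \frac{6}{5}$)
$H = - \frac{894}{5}$ ($H = 194 \left(- \frac{6}{5}\right) + 54 = - \frac{1164}{5} + 54 = - \frac{894}{5} \approx -178.8$)
$\left(H - 331063\right) - 134571 = \left(- \frac{894}{5} - 331063\right) - 134571 = - \frac{1656209}{5} - 134571 = - \frac{2329064}{5}$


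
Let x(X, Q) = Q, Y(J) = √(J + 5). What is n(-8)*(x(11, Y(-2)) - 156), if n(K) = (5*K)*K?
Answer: -49920 + 320*√3 ≈ -49366.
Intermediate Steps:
Y(J) = √(5 + J)
n(K) = 5*K²
n(-8)*(x(11, Y(-2)) - 156) = (5*(-8)²)*(√(5 - 2) - 156) = (5*64)*(√3 - 156) = 320*(-156 + √3) = -49920 + 320*√3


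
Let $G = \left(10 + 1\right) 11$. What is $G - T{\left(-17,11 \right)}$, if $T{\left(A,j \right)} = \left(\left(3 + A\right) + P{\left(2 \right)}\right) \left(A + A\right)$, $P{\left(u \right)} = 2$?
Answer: $-287$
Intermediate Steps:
$T{\left(A,j \right)} = 2 A \left(5 + A\right)$ ($T{\left(A,j \right)} = \left(\left(3 + A\right) + 2\right) \left(A + A\right) = \left(5 + A\right) 2 A = 2 A \left(5 + A\right)$)
$G = 121$ ($G = 11 \cdot 11 = 121$)
$G - T{\left(-17,11 \right)} = 121 - 2 \left(-17\right) \left(5 - 17\right) = 121 - 2 \left(-17\right) \left(-12\right) = 121 - 408 = -287$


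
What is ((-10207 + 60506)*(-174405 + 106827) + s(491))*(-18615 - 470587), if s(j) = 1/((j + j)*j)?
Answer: 400881388085177416963/241081 ≈ 1.6629e+15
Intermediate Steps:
s(j) = 1/(2*j**2) (s(j) = 1/(((2*j))*j) = (1/(2*j))/j = 1/(2*j**2))
((-10207 + 60506)*(-174405 + 106827) + s(491))*(-18615 - 470587) = ((-10207 + 60506)*(-174405 + 106827) + (1/2)/491**2)*(-18615 - 470587) = (50299*(-67578) + (1/2)*(1/241081))*(-489202) = (-3399105822 + 1/482162)*(-489202) = -1638919661347163/482162*(-489202) = 400881388085177416963/241081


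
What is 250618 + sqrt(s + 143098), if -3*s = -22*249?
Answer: 250618 + 2*sqrt(36231) ≈ 2.5100e+5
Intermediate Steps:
s = 1826 (s = -(-22)*249/3 = -1/3*(-5478) = 1826)
250618 + sqrt(s + 143098) = 250618 + sqrt(1826 + 143098) = 250618 + sqrt(144924) = 250618 + 2*sqrt(36231)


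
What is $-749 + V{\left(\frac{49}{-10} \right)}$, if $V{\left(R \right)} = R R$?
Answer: $- \frac{72499}{100} \approx -724.99$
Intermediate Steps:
$V{\left(R \right)} = R^{2}$
$-749 + V{\left(\frac{49}{-10} \right)} = -749 + \left(\frac{49}{-10}\right)^{2} = -749 + \left(49 \left(- \frac{1}{10}\right)\right)^{2} = -749 + \left(- \frac{49}{10}\right)^{2} = -749 + \frac{2401}{100} = - \frac{72499}{100}$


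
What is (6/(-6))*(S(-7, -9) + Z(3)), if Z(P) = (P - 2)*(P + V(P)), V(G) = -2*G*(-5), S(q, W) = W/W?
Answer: -34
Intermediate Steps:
S(q, W) = 1
V(G) = 10*G
Z(P) = 11*P*(-2 + P) (Z(P) = (P - 2)*(P + 10*P) = (-2 + P)*(11*P) = 11*P*(-2 + P))
(6/(-6))*(S(-7, -9) + Z(3)) = (6/(-6))*(1 + 11*3*(-2 + 3)) = (-⅙*6)*(1 + 11*3*1) = -(1 + 33) = -1*34 = -34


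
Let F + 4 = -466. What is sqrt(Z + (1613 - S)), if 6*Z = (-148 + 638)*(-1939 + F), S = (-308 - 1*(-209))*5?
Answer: I*sqrt(194627) ≈ 441.17*I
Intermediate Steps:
F = -470 (F = -4 - 466 = -470)
S = -495 (S = (-308 + 209)*5 = -99*5 = -495)
Z = -196735 (Z = ((-148 + 638)*(-1939 - 470))/6 = (490*(-2409))/6 = (1/6)*(-1180410) = -196735)
sqrt(Z + (1613 - S)) = sqrt(-196735 + (1613 - 1*(-495))) = sqrt(-196735 + (1613 + 495)) = sqrt(-196735 + 2108) = sqrt(-194627) = I*sqrt(194627)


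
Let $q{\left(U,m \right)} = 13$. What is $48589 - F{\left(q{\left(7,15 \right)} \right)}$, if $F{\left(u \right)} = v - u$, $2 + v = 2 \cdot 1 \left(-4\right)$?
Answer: $48612$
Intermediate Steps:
$v = -10$ ($v = -2 + 2 \cdot 1 \left(-4\right) = -2 + 2 \left(-4\right) = -2 - 8 = -10$)
$F{\left(u \right)} = -10 - u$
$48589 - F{\left(q{\left(7,15 \right)} \right)} = 48589 - \left(-10 - 13\right) = 48589 - -23 = 48589 + 23 = 48612$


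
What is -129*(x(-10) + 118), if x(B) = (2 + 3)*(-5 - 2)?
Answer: -10707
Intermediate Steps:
x(B) = -35 (x(B) = 5*(-7) = -35)
-129*(x(-10) + 118) = -129*(-35 + 118) = -129*83 = -10707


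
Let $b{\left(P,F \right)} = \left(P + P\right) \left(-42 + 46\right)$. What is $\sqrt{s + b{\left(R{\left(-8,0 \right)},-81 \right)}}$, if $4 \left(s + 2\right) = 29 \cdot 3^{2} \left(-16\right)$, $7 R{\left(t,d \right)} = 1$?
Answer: $\frac{i \sqrt{51198}}{7} \approx 32.324 i$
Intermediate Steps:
$R{\left(t,d \right)} = \frac{1}{7}$ ($R{\left(t,d \right)} = \frac{1}{7} \cdot 1 = \frac{1}{7}$)
$b{\left(P,F \right)} = 8 P$ ($b{\left(P,F \right)} = 2 P 4 = 8 P$)
$s = -1046$ ($s = -2 + \frac{29 \cdot 3^{2} \left(-16\right)}{4} = -2 + \frac{29 \cdot 9 \left(-16\right)}{4} = -2 + \frac{261 \left(-16\right)}{4} = -2 + \frac{1}{4} \left(-4176\right) = -2 - 1044 = -1046$)
$\sqrt{s + b{\left(R{\left(-8,0 \right)},-81 \right)}} = \sqrt{-1046 + 8 \cdot \frac{1}{7}} = \sqrt{-1046 + \frac{8}{7}} = \sqrt{- \frac{7314}{7}} = \frac{i \sqrt{51198}}{7}$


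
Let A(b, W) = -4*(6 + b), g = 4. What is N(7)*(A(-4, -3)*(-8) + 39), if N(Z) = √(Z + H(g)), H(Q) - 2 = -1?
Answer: 206*√2 ≈ 291.33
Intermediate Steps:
A(b, W) = -24 - 4*b
H(Q) = 1 (H(Q) = 2 - 1 = 1)
N(Z) = √(1 + Z) (N(Z) = √(Z + 1) = √(1 + Z))
N(7)*(A(-4, -3)*(-8) + 39) = √(1 + 7)*((-24 - 4*(-4))*(-8) + 39) = √8*((-24 + 16)*(-8) + 39) = (2*√2)*(-8*(-8) + 39) = (2*√2)*(64 + 39) = (2*√2)*103 = 206*√2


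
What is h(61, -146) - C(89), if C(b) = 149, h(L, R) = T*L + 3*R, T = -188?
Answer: -12055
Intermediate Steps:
h(L, R) = -188*L + 3*R
h(61, -146) - C(89) = (-188*61 + 3*(-146)) - 1*149 = (-11468 - 438) - 149 = -11906 - 149 = -12055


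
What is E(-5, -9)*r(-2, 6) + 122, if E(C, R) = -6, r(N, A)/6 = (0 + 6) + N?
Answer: -22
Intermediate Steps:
r(N, A) = 36 + 6*N (r(N, A) = 6*((0 + 6) + N) = 6*(6 + N) = 36 + 6*N)
E(-5, -9)*r(-2, 6) + 122 = -6*(36 + 6*(-2)) + 122 = -6*(36 - 12) + 122 = -6*24 + 122 = -144 + 122 = -22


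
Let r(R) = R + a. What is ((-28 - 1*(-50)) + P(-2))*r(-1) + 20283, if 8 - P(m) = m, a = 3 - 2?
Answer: 20283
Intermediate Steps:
a = 1
P(m) = 8 - m
r(R) = 1 + R (r(R) = R + 1 = 1 + R)
((-28 - 1*(-50)) + P(-2))*r(-1) + 20283 = ((-28 - 1*(-50)) + (8 - 1*(-2)))*(1 - 1) + 20283 = ((-28 + 50) + (8 + 2))*0 + 20283 = (22 + 10)*0 + 20283 = 32*0 + 20283 = 0 + 20283 = 20283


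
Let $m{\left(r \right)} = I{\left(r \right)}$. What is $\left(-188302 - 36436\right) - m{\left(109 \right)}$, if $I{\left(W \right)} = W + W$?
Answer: $-224956$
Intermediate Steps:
$I{\left(W \right)} = 2 W$
$m{\left(r \right)} = 2 r$
$\left(-188302 - 36436\right) - m{\left(109 \right)} = \left(-188302 - 36436\right) - 2 \cdot 109 = -224738 - 218 = -224956$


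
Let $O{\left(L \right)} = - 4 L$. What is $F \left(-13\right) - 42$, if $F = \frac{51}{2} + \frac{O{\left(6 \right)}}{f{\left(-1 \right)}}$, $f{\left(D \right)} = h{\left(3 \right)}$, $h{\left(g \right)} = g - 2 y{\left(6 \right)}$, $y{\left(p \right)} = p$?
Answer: $- \frac{2449}{6} \approx -408.17$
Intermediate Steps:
$h{\left(g \right)} = -12 + g$ ($h{\left(g \right)} = g - 12 = -12 + g$)
$f{\left(D \right)} = -9$ ($f{\left(D \right)} = -12 + 3 = -9$)
$F = \frac{169}{6}$ ($F = \frac{51}{2} + \frac{\left(-4\right) 6}{-9} = 51 \cdot \frac{1}{2} - - \frac{8}{3} = \frac{51}{2} + \frac{8}{3} = \frac{169}{6} \approx 28.167$)
$F \left(-13\right) - 42 = \frac{169}{6} \left(-13\right) - 42 = - \frac{2197}{6} - 42 = - \frac{2449}{6}$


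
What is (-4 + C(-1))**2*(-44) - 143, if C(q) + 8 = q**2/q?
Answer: -7579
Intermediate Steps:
C(q) = -8 + q (C(q) = -8 + q**2/q = -8 + q)
(-4 + C(-1))**2*(-44) - 143 = (-4 + (-8 - 1))**2*(-44) - 143 = (-4 - 9)**2*(-44) - 143 = (-13)**2*(-44) - 143 = 169*(-44) - 143 = -7436 - 143 = -7579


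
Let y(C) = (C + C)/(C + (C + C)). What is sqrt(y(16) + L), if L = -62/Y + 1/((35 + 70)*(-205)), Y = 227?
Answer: sqrt(41753407759)/325745 ≈ 0.62729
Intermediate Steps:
y(C) = 2/3 (y(C) = (2*C)/(C + 2*C) = (2*C)/((3*C)) = (2*C)*(1/(3*C)) = 2/3)
L = -1334777/4886175 (L = -62/227 + 1/((35 + 70)*(-205)) = -62*1/227 - 1/205/105 = -62/227 + (1/105)*(-1/205) = -62/227 - 1/21525 = -1334777/4886175 ≈ -0.27317)
sqrt(y(16) + L) = sqrt(2/3 - 1334777/4886175) = sqrt(640891/1628725) = sqrt(41753407759)/325745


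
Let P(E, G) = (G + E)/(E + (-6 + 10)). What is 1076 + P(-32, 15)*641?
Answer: 41025/28 ≈ 1465.2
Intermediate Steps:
P(E, G) = (E + G)/(4 + E) (P(E, G) = (E + G)/(E + 4) = (E + G)/(4 + E))
1076 + P(-32, 15)*641 = 1076 + ((-32 + 15)/(4 - 32))*641 = 1076 + (-17/(-28))*641 = 1076 - 1/28*(-17)*641 = 1076 + (17/28)*641 = 1076 + 10897/28 = 41025/28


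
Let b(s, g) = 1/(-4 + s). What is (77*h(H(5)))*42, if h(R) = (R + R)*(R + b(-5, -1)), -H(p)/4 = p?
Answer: 7804720/3 ≈ 2.6016e+6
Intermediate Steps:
H(p) = -4*p
h(R) = 2*R*(-1/9 + R) (h(R) = (R + R)*(R + 1/(-4 - 5)) = (2*R)*(R + 1/(-9)) = (2*R)*(R - 1/9) = (2*R)*(-1/9 + R) = 2*R*(-1/9 + R))
(77*h(H(5)))*42 = (77*(2*(-4*5)*(-1 + 9*(-4*5))/9))*42 = (77*((2/9)*(-20)*(-1 + 9*(-20))))*42 = (77*((2/9)*(-20)*(-1 - 180)))*42 = (77*((2/9)*(-20)*(-181)))*42 = (77*(7240/9))*42 = (557480/9)*42 = 7804720/3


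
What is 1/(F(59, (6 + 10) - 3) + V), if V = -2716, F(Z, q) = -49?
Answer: -1/2765 ≈ -0.00036166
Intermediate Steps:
1/(F(59, (6 + 10) - 3) + V) = 1/(-49 - 2716) = 1/(-2765) = -1/2765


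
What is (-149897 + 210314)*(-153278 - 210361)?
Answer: -21969977463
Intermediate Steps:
(-149897 + 210314)*(-153278 - 210361) = 60417*(-363639) = -21969977463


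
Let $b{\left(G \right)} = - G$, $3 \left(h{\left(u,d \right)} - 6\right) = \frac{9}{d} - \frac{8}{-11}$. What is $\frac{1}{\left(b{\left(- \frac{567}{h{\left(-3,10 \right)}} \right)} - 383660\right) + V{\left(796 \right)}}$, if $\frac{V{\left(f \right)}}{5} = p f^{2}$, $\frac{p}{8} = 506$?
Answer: $\frac{2159}{27687025211730} \approx 7.7979 \cdot 10^{-11}$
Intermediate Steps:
$h{\left(u,d \right)} = \frac{206}{33} + \frac{3}{d}$ ($h{\left(u,d \right)} = 6 + \frac{\frac{9}{d} - \frac{8}{-11}}{3} = 6 + \frac{\frac{9}{d} - - \frac{8}{11}}{3} = 6 + \frac{\frac{9}{d} + \frac{8}{11}}{3} = 6 + \frac{\frac{8}{11} + \frac{9}{d}}{3} = 6 + \left(\frac{8}{33} + \frac{3}{d}\right) = \frac{206}{33} + \frac{3}{d}$)
$p = 4048$ ($p = 8 \cdot 506 = 4048$)
$V{\left(f \right)} = 20240 f^{2}$ ($V{\left(f \right)} = 5 \cdot 4048 f^{2} = 20240 f^{2}$)
$\frac{1}{\left(b{\left(- \frac{567}{h{\left(-3,10 \right)}} \right)} - 383660\right) + V{\left(796 \right)}} = \frac{1}{\left(- \frac{-567}{\frac{206}{33} + \frac{3}{10}} - 383660\right) + 20240 \cdot 796^{2}} = \frac{1}{\left(- \frac{-567}{\frac{206}{33} + 3 \cdot \frac{1}{10}} - 383660\right) + 20240 \cdot 633616} = \frac{1}{\left(- \frac{-567}{\frac{206}{33} + \frac{3}{10}} - 383660\right) + 12824387840} = \frac{1}{\left(- \frac{-567}{\frac{2159}{330}} - 383660\right) + 12824387840} = \frac{1}{\left(- \frac{\left(-567\right) 330}{2159} - 383660\right) + 12824387840} = \frac{1}{\left(\left(-1\right) \left(- \frac{187110}{2159}\right) - 383660\right) + 12824387840} = \frac{1}{\left(\frac{187110}{2159} - 383660\right) + 12824387840} = \frac{1}{- \frac{828134830}{2159} + 12824387840} = \frac{1}{\frac{27687025211730}{2159}} = \frac{2159}{27687025211730}$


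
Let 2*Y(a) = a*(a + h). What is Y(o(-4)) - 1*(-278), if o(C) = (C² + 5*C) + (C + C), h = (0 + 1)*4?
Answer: 326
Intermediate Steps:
h = 4 (h = 1*4 = 4)
o(C) = C² + 7*C (o(C) = (C² + 5*C) + 2*C = C² + 7*C)
Y(a) = a*(4 + a)/2 (Y(a) = (a*(a + 4))/2 = (a*(4 + a))/2 = a*(4 + a)/2)
Y(o(-4)) - 1*(-278) = (-4*(7 - 4))*(4 - 4*(7 - 4))/2 - 1*(-278) = (-4*3)*(4 - 4*3)/2 + 278 = (½)*(-12)*(4 - 12) + 278 = (½)*(-12)*(-8) + 278 = 48 + 278 = 326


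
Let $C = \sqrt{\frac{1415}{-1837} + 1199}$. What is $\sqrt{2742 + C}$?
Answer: $\frac{\sqrt{9253068198 + 11022 \sqrt{112319691}}}{1837} \approx 52.694$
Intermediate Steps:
$C = \frac{6 \sqrt{112319691}}{1837}$ ($C = \sqrt{1415 \left(- \frac{1}{1837}\right) + 1199} = \sqrt{- \frac{1415}{1837} + 1199} = \sqrt{\frac{2201148}{1837}} = \frac{6 \sqrt{112319691}}{1837} \approx 34.615$)
$\sqrt{2742 + C} = \sqrt{2742 + \frac{6 \sqrt{112319691}}{1837}}$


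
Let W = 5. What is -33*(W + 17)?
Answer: -726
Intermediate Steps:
-33*(W + 17) = -33*(5 + 17) = -33*22 = -726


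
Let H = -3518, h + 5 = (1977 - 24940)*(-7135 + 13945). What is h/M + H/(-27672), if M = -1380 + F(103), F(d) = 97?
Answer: 2163648749057/17751588 ≈ 1.2188e+5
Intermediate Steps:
h = -156378035 (h = -5 + (1977 - 24940)*(-7135 + 13945) = -5 - 22963*6810 = -5 - 156378030 = -156378035)
M = -1283 (M = -1380 + 97 = -1283)
h/M + H/(-27672) = -156378035/(-1283) - 3518/(-27672) = -156378035*(-1/1283) - 3518*(-1/27672) = 156378035/1283 + 1759/13836 = 2163648749057/17751588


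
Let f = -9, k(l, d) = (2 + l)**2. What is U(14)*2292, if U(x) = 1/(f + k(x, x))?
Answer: 2292/247 ≈ 9.2794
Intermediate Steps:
U(x) = 1/(-9 + (2 + x)**2)
U(14)*2292 = 2292/(-9 + (2 + 14)**2) = 2292/(-9 + 16**2) = 2292/(-9 + 256) = 2292/247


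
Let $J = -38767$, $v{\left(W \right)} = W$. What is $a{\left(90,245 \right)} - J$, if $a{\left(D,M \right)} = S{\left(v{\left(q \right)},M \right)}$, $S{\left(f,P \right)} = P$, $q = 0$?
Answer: $39012$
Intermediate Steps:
$a{\left(D,M \right)} = M$
$a{\left(90,245 \right)} - J = 245 - -38767 = 245 + 38767 = 39012$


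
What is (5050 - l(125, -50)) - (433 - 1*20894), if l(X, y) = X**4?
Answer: -244115114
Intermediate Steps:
(5050 - l(125, -50)) - (433 - 1*20894) = (5050 - 1*125**4) - (433 - 1*20894) = (5050 - 1*244140625) - (433 - 20894) = (5050 - 244140625) - 1*(-20461) = -244135575 + 20461 = -244115114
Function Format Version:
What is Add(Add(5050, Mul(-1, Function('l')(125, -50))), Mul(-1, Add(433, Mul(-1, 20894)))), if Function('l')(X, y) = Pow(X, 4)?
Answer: -244115114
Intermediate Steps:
Add(Add(5050, Mul(-1, Function('l')(125, -50))), Mul(-1, Add(433, Mul(-1, 20894)))) = Add(Add(5050, Mul(-1, Pow(125, 4))), Mul(-1, Add(433, Mul(-1, 20894)))) = Add(Add(5050, Mul(-1, 244140625)), Mul(-1, Add(433, -20894))) = Add(Add(5050, -244140625), Mul(-1, -20461)) = Add(-244135575, 20461) = -244115114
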